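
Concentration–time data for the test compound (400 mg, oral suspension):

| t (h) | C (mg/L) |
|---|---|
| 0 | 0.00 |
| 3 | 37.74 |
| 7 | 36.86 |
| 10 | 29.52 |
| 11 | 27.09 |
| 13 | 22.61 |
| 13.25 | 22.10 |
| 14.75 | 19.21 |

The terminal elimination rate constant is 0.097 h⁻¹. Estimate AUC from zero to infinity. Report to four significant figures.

Trapezoidal AUC_0→14.75:
  [0→3]: (0.00+37.74)/2 × 3 = 56.61
  [3→7]: (37.74+36.86)/2 × 4 = 149.2
  [7→10]: (36.86+29.52)/2 × 3 = 99.57
  [10→11]: (29.52+27.09)/2 × 1 = 28.305
  [11→13]: (27.09+22.61)/2 × 2 = 49.7
  [13→13.25]: (22.61+22.10)/2 × 0.25 = 5.58875
  [13.25→14.75]: (22.10+19.21)/2 × 1.5 = 30.9825
  Sum = 419.95625 mg/L·h
Extrapolated tail: C_last / k_e = 19.21 / 0.097 = 198.041
AUC_0→∞ = 419.95625 + 198.041 = 617.99725 mg/L·h

AUC = 618.0 mg/L·h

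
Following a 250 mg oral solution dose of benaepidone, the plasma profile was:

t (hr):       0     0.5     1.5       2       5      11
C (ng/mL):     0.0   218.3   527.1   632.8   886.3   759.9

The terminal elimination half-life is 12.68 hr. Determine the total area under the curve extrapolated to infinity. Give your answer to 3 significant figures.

AUC = 21800 ng/mL·hr

Trapezoidal AUC_0→11:
  [0→0.5]: (0.0+218.3)/2 × 0.5 = 54.575
  [0.5→1.5]: (218.3+527.1)/2 × 1 = 372.7
  [1.5→2]: (527.1+632.8)/2 × 0.5 = 289.975
  [2→5]: (632.8+886.3)/2 × 3 = 2278.65
  [5→11]: (886.3+759.9)/2 × 6 = 4938.6
  Sum = 7934.5 ng/mL·hr
k_e = ln2 / t½ = 0.693147 / 12.68 = 0.0547 hr^-1
Extrapolated tail: C_last / k_e = 759.9 / 0.0547 = 13892.139
AUC_0→∞ = 7934.5 + 13892.139 = 21826.639 ng/mL·hr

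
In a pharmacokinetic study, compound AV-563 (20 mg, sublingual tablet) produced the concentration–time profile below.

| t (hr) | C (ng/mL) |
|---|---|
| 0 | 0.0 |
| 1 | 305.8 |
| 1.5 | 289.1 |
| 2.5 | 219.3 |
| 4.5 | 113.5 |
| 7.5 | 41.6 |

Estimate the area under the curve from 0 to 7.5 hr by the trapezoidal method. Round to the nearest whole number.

AUC = 1121 ng/mL·hr

Trapezoidal AUC_0→7.5:
  [0→1]: (0.0+305.8)/2 × 1 = 152.9
  [1→1.5]: (305.8+289.1)/2 × 0.5 = 148.725
  [1.5→2.5]: (289.1+219.3)/2 × 1 = 254.2
  [2.5→4.5]: (219.3+113.5)/2 × 2 = 332.8
  [4.5→7.5]: (113.5+41.6)/2 × 3 = 232.65
  Sum = 1121.275 ng/mL·hr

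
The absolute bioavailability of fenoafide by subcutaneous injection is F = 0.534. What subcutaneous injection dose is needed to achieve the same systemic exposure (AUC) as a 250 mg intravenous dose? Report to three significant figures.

For equal systemic exposure: F × D_ev = D_iv
D_ev = D_iv / F = 250 / 0.534 = 468.165 mg

D_subcutaneous = 468 mg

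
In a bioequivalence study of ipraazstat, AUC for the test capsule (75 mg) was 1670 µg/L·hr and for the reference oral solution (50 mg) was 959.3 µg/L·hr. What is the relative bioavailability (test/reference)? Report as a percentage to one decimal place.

F_rel = (AUC_test/D_test) / (AUC_ref/D_ref)
      = (1670/75) / (959.3/50)
      = 22.2667 / 19.186 = 1.1606 = 116.06%

F_rel = 116.1%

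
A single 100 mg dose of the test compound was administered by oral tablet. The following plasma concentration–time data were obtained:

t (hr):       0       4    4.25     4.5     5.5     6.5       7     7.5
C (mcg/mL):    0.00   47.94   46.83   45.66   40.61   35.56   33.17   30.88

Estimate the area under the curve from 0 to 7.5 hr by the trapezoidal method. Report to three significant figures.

Trapezoidal AUC_0→7.5:
  [0→4]: (0.00+47.94)/2 × 4 = 95.88
  [4→4.25]: (47.94+46.83)/2 × 0.25 = 11.84625
  [4.25→4.5]: (46.83+45.66)/2 × 0.25 = 11.56125
  [4.5→5.5]: (45.66+40.61)/2 × 1 = 43.135
  [5.5→6.5]: (40.61+35.56)/2 × 1 = 38.085
  [6.5→7]: (35.56+33.17)/2 × 0.5 = 17.1825
  [7→7.5]: (33.17+30.88)/2 × 0.5 = 16.0125
  Sum = 233.7025 mcg/mL·hr

AUC = 234 mcg/mL·hr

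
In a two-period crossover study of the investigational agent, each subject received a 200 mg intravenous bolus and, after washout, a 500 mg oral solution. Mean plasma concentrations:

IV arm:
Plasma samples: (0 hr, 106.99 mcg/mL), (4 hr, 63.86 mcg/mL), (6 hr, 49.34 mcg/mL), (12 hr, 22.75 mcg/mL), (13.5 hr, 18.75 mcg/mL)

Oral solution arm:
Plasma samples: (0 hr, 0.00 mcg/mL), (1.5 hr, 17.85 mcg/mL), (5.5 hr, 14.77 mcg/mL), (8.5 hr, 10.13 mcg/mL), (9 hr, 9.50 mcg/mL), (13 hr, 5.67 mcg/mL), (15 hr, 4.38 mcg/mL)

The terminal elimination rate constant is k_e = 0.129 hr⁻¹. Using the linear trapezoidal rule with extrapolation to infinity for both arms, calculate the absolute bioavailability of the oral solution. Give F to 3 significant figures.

Trapezoidal AUC_0→13.5 (IV):
  [0→4]: (106.99+63.86)/2 × 4 = 341.7
  [4→6]: (63.86+49.34)/2 × 2 = 113.2
  [6→12]: (49.34+22.75)/2 × 6 = 216.27
  [12→13.5]: (22.75+18.75)/2 × 1.5 = 31.125
  Sum = 702.295 mcg/mL·hr
IV tail: 18.75/0.129 = 145.349; AUC_iv,0→∞ = 702.295 + 145.349 = 847.644 mcg/mL·hr
Trapezoidal AUC_0→15 (oral solution):
  [0→1.5]: (0.00+17.85)/2 × 1.5 = 13.3875
  [1.5→5.5]: (17.85+14.77)/2 × 4 = 65.24
  [5.5→8.5]: (14.77+10.13)/2 × 3 = 37.35
  [8.5→9]: (10.13+9.50)/2 × 0.5 = 4.9075
  [9→13]: (9.50+5.67)/2 × 4 = 30.34
  [13→15]: (5.67+4.38)/2 × 2 = 10.05
  Sum = 161.275 mcg/mL·hr
oral solution tail: 4.38/0.129 = 33.953; AUC_ev,0→∞ = 161.275 + 33.953 = 195.228 mcg/mL·hr
F = (AUC_ev/D_ev)/(AUC_iv/D_iv) = (195.228/500)/(847.644/200) = 0.390456/4.23822 = 0.0921

F = 0.0921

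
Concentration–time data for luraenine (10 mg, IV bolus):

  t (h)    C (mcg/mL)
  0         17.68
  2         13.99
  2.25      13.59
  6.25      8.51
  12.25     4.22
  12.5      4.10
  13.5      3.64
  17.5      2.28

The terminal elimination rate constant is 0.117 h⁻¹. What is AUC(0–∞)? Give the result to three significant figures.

Trapezoidal AUC_0→17.5:
  [0→2]: (17.68+13.99)/2 × 2 = 31.67
  [2→2.25]: (13.99+13.59)/2 × 0.25 = 3.4475
  [2.25→6.25]: (13.59+8.51)/2 × 4 = 44.2
  [6.25→12.25]: (8.51+4.22)/2 × 6 = 38.19
  [12.25→12.5]: (4.22+4.10)/2 × 0.25 = 1.04
  [12.5→13.5]: (4.10+3.64)/2 × 1 = 3.87
  [13.5→17.5]: (3.64+2.28)/2 × 4 = 11.84
  Sum = 134.2575 mcg/mL·h
Extrapolated tail: C_last / k_e = 2.28 / 0.117 = 19.487
AUC_0→∞ = 134.2575 + 19.487 = 153.7445 mcg/mL·h

AUC = 154 mcg/mL·h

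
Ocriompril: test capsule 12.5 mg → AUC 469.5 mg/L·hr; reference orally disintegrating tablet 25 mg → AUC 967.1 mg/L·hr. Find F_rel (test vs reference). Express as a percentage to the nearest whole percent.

F_rel = 97%

F_rel = (AUC_test/D_test) / (AUC_ref/D_ref)
      = (469.5/12.5) / (967.1/25)
      = 37.56 / 38.684 = 0.9709 = 97.09%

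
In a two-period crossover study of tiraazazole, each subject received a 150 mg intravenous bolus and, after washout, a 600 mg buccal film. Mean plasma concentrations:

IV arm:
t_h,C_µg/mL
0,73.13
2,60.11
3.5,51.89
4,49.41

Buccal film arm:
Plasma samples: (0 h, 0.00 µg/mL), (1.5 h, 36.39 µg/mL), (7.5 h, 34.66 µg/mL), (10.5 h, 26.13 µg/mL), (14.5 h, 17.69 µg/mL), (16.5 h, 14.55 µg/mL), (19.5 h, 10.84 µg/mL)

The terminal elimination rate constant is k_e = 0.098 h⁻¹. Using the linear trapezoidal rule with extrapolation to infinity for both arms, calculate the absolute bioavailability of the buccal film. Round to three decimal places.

F = 0.201

Trapezoidal AUC_0→4 (IV):
  [0→2]: (73.13+60.11)/2 × 2 = 133.24
  [2→3.5]: (60.11+51.89)/2 × 1.5 = 84.0
  [3.5→4]: (51.89+49.41)/2 × 0.5 = 25.325
  Sum = 242.565 µg/mL·h
IV tail: 49.41/0.098 = 504.184; AUC_iv,0→∞ = 242.565 + 504.184 = 746.749 µg/mL·h
Trapezoidal AUC_0→19.5 (buccal film):
  [0→1.5]: (0.00+36.39)/2 × 1.5 = 27.2925
  [1.5→7.5]: (36.39+34.66)/2 × 6 = 213.15
  [7.5→10.5]: (34.66+26.13)/2 × 3 = 91.185
  [10.5→14.5]: (26.13+17.69)/2 × 4 = 87.64
  [14.5→16.5]: (17.69+14.55)/2 × 2 = 32.24
  [16.5→19.5]: (14.55+10.84)/2 × 3 = 38.085
  Sum = 489.5925 µg/mL·h
buccal film tail: 10.84/0.098 = 110.612; AUC_ev,0→∞ = 489.5925 + 110.612 = 600.2045 µg/mL·h
F = (AUC_ev/D_ev)/(AUC_iv/D_iv) = (600.2045/600)/(746.749/150) = 1.00034/4.97833 = 0.2009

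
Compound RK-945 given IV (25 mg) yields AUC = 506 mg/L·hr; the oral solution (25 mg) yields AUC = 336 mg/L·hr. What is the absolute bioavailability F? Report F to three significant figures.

F = 0.664

F = (AUC_ev / D_ev) / (AUC_iv / D_iv)
  = (336/25) / (506/25)
  = 13.44 / 20.24 = 0.6640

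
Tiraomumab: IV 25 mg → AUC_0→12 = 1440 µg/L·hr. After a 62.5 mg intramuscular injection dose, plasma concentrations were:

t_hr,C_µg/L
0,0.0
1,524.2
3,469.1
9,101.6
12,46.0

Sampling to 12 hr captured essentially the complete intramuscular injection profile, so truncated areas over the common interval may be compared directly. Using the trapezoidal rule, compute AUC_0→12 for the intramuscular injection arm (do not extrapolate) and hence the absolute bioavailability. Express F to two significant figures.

F = 0.89

Trapezoidal AUC_0→12 (intramuscular injection):
  [0→1]: (0.0+524.2)/2 × 1 = 262.1
  [1→3]: (524.2+469.1)/2 × 2 = 993.3
  [3→9]: (469.1+101.6)/2 × 6 = 1712.1
  [9→12]: (101.6+46.0)/2 × 3 = 221.4
  Sum = 3188.9 µg/L·hr
F = (AUC_ev/D_ev)/(AUC_iv/D_iv) = (3188.9/62.5)/(1440/25) = 51.0224/57.6 = 0.8858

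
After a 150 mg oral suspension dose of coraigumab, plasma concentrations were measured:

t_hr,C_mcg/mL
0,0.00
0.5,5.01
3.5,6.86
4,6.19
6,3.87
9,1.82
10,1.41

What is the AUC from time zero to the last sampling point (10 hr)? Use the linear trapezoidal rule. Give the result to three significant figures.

AUC = 42.5 mcg/mL·hr

Trapezoidal AUC_0→10:
  [0→0.5]: (0.00+5.01)/2 × 0.5 = 1.2525
  [0.5→3.5]: (5.01+6.86)/2 × 3 = 17.805
  [3.5→4]: (6.86+6.19)/2 × 0.5 = 3.2625
  [4→6]: (6.19+3.87)/2 × 2 = 10.06
  [6→9]: (3.87+1.82)/2 × 3 = 8.535
  [9→10]: (1.82+1.41)/2 × 1 = 1.615
  Sum = 42.53 mcg/mL·hr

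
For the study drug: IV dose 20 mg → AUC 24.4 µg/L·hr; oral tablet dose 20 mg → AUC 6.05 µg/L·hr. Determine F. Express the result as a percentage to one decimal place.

F = (AUC_ev / D_ev) / (AUC_iv / D_iv)
  = (6.05/20) / (24.4/20)
  = 0.3025 / 1.22 = 0.2480
  = 24.80%

F = 24.8%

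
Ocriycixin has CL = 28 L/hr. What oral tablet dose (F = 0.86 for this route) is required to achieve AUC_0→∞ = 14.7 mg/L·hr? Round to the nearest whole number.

Dose = 479 mg

Dose = CL × AUC_0→∞ / F
     = 28 × 14.7 / 0.86 = 478.605 mg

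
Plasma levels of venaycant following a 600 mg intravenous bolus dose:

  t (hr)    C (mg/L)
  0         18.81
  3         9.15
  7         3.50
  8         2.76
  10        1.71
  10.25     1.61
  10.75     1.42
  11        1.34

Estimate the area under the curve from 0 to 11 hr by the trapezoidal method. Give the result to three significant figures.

AUC = 76.4 mg/L·hr

Trapezoidal AUC_0→11:
  [0→3]: (18.81+9.15)/2 × 3 = 41.94
  [3→7]: (9.15+3.50)/2 × 4 = 25.3
  [7→8]: (3.50+2.76)/2 × 1 = 3.13
  [8→10]: (2.76+1.71)/2 × 2 = 4.47
  [10→10.25]: (1.71+1.61)/2 × 0.25 = 0.415
  [10.25→10.75]: (1.61+1.42)/2 × 0.5 = 0.7575
  [10.75→11]: (1.42+1.34)/2 × 0.25 = 0.345
  Sum = 76.3575 mg/L·hr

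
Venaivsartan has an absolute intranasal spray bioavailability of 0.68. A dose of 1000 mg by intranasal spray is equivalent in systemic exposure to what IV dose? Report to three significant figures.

D_iv = 680 mg

Systemic exposure from an extravascular dose = F × D_ev, so the equivalent IV dose is F × D_ev.
D_iv = F × D_ev = 0.68 × 1000 = 680 mg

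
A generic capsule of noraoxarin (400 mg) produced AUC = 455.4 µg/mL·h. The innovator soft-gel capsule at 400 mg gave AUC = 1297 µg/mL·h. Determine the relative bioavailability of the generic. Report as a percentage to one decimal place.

F_rel = (AUC_test/D_test) / (AUC_ref/D_ref)
      = (455.4/400) / (1297/400)
      = 1.1385 / 3.2425 = 0.3511 = 35.11%

F_rel = 35.1%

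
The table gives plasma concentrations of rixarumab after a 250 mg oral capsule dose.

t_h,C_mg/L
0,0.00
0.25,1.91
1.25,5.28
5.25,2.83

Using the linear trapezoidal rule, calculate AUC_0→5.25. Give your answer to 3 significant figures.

Trapezoidal AUC_0→5.25:
  [0→0.25]: (0.00+1.91)/2 × 0.25 = 0.23875
  [0.25→1.25]: (1.91+5.28)/2 × 1 = 3.595
  [1.25→5.25]: (5.28+2.83)/2 × 4 = 16.22
  Sum = 20.05375 mg/L·h

AUC = 20.1 mg/L·h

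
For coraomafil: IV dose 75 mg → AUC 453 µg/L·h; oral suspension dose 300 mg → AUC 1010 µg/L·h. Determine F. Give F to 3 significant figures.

F = 0.557

F = (AUC_ev / D_ev) / (AUC_iv / D_iv)
  = (1010/300) / (453/75)
  = 3.36667 / 6.04 = 0.5574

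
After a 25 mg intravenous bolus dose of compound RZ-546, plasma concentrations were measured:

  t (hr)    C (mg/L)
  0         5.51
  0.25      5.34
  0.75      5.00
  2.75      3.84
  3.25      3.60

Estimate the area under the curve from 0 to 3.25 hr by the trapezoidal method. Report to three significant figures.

AUC = 14.6 mg/L·hr

Trapezoidal AUC_0→3.25:
  [0→0.25]: (5.51+5.34)/2 × 0.25 = 1.35625
  [0.25→0.75]: (5.34+5.00)/2 × 0.5 = 2.585
  [0.75→2.75]: (5.00+3.84)/2 × 2 = 8.84
  [2.75→3.25]: (3.84+3.60)/2 × 0.5 = 1.86
  Sum = 14.64125 mg/L·hr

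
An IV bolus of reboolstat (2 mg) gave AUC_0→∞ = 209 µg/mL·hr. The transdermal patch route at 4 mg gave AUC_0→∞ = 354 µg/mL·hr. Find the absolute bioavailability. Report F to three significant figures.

F = 0.847

F = (AUC_ev / D_ev) / (AUC_iv / D_iv)
  = (354/4) / (209/2)
  = 88.5 / 104.5 = 0.8469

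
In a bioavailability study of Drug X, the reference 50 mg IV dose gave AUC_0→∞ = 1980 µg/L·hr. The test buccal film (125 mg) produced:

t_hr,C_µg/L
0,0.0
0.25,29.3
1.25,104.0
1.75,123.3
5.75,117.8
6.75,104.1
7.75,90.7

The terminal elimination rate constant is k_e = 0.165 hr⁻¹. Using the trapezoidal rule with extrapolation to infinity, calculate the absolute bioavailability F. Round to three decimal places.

Trapezoidal AUC_0→7.75 (buccal film):
  [0→0.25]: (0.0+29.3)/2 × 0.25 = 3.6625
  [0.25→1.25]: (29.3+104.0)/2 × 1 = 66.65
  [1.25→1.75]: (104.0+123.3)/2 × 0.5 = 56.825
  [1.75→5.75]: (123.3+117.8)/2 × 4 = 482.2
  [5.75→6.75]: (117.8+104.1)/2 × 1 = 110.95
  [6.75→7.75]: (104.1+90.7)/2 × 1 = 97.4
  Sum = 817.6875 µg/L·hr
Tail: C_last/k_e = 90.7/0.165 = 549.697
AUC_0→∞ (buccal film) = 817.6875 + 549.697 = 1367.3845 µg/L·hr
F = (AUC_ev/D_ev)/(AUC_iv/D_iv) = (1367.3845/125)/(1980/50) = 10.939076/39.6 = 0.2762

F = 0.276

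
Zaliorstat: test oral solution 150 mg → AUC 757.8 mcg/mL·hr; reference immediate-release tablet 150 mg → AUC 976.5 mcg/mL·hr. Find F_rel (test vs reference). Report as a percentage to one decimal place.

F_rel = (AUC_test/D_test) / (AUC_ref/D_ref)
      = (757.8/150) / (976.5/150)
      = 5.052 / 6.51 = 0.7760 = 77.60%

F_rel = 77.6%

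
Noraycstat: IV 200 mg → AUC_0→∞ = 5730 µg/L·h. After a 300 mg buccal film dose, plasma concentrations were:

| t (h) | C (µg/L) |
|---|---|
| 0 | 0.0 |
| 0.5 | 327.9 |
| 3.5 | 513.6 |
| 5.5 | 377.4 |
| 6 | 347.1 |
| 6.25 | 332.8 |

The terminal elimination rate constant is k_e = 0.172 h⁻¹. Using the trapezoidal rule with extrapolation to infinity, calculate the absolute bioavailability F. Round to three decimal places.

Trapezoidal AUC_0→6.25 (buccal film):
  [0→0.5]: (0.0+327.9)/2 × 0.5 = 81.975
  [0.5→3.5]: (327.9+513.6)/2 × 3 = 1262.25
  [3.5→5.5]: (513.6+377.4)/2 × 2 = 891.0
  [5.5→6]: (377.4+347.1)/2 × 0.5 = 181.125
  [6→6.25]: (347.1+332.8)/2 × 0.25 = 84.9875
  Sum = 2501.3375 µg/L·h
Tail: C_last/k_e = 332.8/0.172 = 1934.884
AUC_0→∞ (buccal film) = 2501.3375 + 1934.884 = 4436.2215 µg/L·h
F = (AUC_ev/D_ev)/(AUC_iv/D_iv) = (4436.2215/300)/(5730/200) = 14.787405/28.65 = 0.5161

F = 0.516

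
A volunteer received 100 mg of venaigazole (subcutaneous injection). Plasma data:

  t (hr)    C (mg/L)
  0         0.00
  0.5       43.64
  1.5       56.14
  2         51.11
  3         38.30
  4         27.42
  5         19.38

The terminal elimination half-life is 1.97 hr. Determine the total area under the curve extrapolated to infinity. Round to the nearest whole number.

AUC = 244 mg/L·hr

Trapezoidal AUC_0→5:
  [0→0.5]: (0.00+43.64)/2 × 0.5 = 10.91
  [0.5→1.5]: (43.64+56.14)/2 × 1 = 49.89
  [1.5→2]: (56.14+51.11)/2 × 0.5 = 26.8125
  [2→3]: (51.11+38.30)/2 × 1 = 44.705
  [3→4]: (38.30+27.42)/2 × 1 = 32.86
  [4→5]: (27.42+19.38)/2 × 1 = 23.4
  Sum = 188.5775 mg/L·hr
k_e = ln2 / t½ = 0.693147 / 1.97 = 0.3519 hr^-1
Extrapolated tail: C_last / k_e = 19.38 / 0.3519 = 55.072
AUC_0→∞ = 188.5775 + 55.072 = 243.6495 mg/L·hr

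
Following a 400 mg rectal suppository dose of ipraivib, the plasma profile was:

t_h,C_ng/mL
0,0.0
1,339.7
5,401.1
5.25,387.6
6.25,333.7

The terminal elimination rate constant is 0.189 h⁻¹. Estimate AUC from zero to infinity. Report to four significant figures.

Trapezoidal AUC_0→6.25:
  [0→1]: (0.0+339.7)/2 × 1 = 169.85
  [1→5]: (339.7+401.1)/2 × 4 = 1481.6
  [5→5.25]: (401.1+387.6)/2 × 0.25 = 98.5875
  [5.25→6.25]: (387.6+333.7)/2 × 1 = 360.65
  Sum = 2110.6875 ng/mL·h
Extrapolated tail: C_last / k_e = 333.7 / 0.189 = 1765.608
AUC_0→∞ = 2110.6875 + 1765.608 = 3876.2955 ng/mL·h

AUC = 3876 ng/mL·h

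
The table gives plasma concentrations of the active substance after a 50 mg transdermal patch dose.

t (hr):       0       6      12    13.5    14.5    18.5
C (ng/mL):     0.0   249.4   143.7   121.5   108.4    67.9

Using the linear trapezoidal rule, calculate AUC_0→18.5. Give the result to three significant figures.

AUC = 2590 ng/mL·hr

Trapezoidal AUC_0→18.5:
  [0→6]: (0.0+249.4)/2 × 6 = 748.2
  [6→12]: (249.4+143.7)/2 × 6 = 1179.3
  [12→13.5]: (143.7+121.5)/2 × 1.5 = 198.9
  [13.5→14.5]: (121.5+108.4)/2 × 1 = 114.95
  [14.5→18.5]: (108.4+67.9)/2 × 4 = 352.6
  Sum = 2593.95 ng/mL·hr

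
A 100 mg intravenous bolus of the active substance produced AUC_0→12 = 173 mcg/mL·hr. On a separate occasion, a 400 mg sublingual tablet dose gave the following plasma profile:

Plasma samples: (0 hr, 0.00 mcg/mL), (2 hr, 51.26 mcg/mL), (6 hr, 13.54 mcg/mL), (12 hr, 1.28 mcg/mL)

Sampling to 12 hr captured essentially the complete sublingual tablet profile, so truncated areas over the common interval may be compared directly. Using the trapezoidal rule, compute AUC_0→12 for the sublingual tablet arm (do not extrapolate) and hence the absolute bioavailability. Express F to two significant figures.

F = 0.33

Trapezoidal AUC_0→12 (sublingual tablet):
  [0→2]: (0.00+51.26)/2 × 2 = 51.26
  [2→6]: (51.26+13.54)/2 × 4 = 129.6
  [6→12]: (13.54+1.28)/2 × 6 = 44.46
  Sum = 225.32 mcg/mL·hr
F = (AUC_ev/D_ev)/(AUC_iv/D_iv) = (225.32/400)/(173/100) = 0.5633/1.73 = 0.3256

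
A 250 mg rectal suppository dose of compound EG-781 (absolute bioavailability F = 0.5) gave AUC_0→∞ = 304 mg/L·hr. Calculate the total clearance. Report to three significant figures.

CL = F × Dose / AUC_0→∞
   = 0.5 × 250 / 304 = 0.411184 L/hr

CL = 0.411 L/hr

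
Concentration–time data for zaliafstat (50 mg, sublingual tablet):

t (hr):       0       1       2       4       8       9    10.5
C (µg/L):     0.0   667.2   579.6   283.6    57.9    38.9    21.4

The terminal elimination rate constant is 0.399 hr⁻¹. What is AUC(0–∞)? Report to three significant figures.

AUC = 2650 µg/L·hr

Trapezoidal AUC_0→10.5:
  [0→1]: (0.0+667.2)/2 × 1 = 333.6
  [1→2]: (667.2+579.6)/2 × 1 = 623.4
  [2→4]: (579.6+283.6)/2 × 2 = 863.2
  [4→8]: (283.6+57.9)/2 × 4 = 683.0
  [8→9]: (57.9+38.9)/2 × 1 = 48.4
  [9→10.5]: (38.9+21.4)/2 × 1.5 = 45.225
  Sum = 2596.825 µg/L·hr
Extrapolated tail: C_last / k_e = 21.4 / 0.399 = 53.634
AUC_0→∞ = 2596.825 + 53.634 = 2650.459 µg/L·hr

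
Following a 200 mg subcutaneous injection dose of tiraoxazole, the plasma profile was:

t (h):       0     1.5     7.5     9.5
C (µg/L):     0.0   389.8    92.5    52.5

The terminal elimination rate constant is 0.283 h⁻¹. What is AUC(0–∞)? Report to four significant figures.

Trapezoidal AUC_0→9.5:
  [0→1.5]: (0.0+389.8)/2 × 1.5 = 292.35
  [1.5→7.5]: (389.8+92.5)/2 × 6 = 1446.9
  [7.5→9.5]: (92.5+52.5)/2 × 2 = 145.0
  Sum = 1884.25 µg/L·h
Extrapolated tail: C_last / k_e = 52.5 / 0.283 = 185.512
AUC_0→∞ = 1884.25 + 185.512 = 2069.762 µg/L·h

AUC = 2070 µg/L·h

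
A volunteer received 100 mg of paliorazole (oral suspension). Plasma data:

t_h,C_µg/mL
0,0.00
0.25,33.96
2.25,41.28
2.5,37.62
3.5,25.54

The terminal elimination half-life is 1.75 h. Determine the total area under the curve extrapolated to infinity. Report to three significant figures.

AUC = 185 µg/mL·h

Trapezoidal AUC_0→3.5:
  [0→0.25]: (0.00+33.96)/2 × 0.25 = 4.245
  [0.25→2.25]: (33.96+41.28)/2 × 2 = 75.24
  [2.25→2.5]: (41.28+37.62)/2 × 0.25 = 9.8625
  [2.5→3.5]: (37.62+25.54)/2 × 1 = 31.58
  Sum = 120.9275 µg/mL·h
k_e = ln2 / t½ = 0.693147 / 1.75 = 0.3961 h^-1
Extrapolated tail: C_last / k_e = 25.54 / 0.3961 = 64.479
AUC_0→∞ = 120.9275 + 64.479 = 185.4065 µg/mL·h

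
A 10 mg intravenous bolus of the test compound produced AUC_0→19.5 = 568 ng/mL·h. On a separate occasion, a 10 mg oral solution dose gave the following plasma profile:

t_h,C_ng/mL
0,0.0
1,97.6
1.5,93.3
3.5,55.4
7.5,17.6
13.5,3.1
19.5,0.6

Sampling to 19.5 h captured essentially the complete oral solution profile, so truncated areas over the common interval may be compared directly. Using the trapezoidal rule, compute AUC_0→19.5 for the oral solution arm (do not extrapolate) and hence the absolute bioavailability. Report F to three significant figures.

Trapezoidal AUC_0→19.5 (oral solution):
  [0→1]: (0.0+97.6)/2 × 1 = 48.8
  [1→1.5]: (97.6+93.3)/2 × 0.5 = 47.725
  [1.5→3.5]: (93.3+55.4)/2 × 2 = 148.7
  [3.5→7.5]: (55.4+17.6)/2 × 4 = 146.0
  [7.5→13.5]: (17.6+3.1)/2 × 6 = 62.1
  [13.5→19.5]: (3.1+0.6)/2 × 6 = 11.1
  Sum = 464.425 ng/mL·h
F = (AUC_ev/D_ev)/(AUC_iv/D_iv) = (464.425/10)/(568/10) = 46.4425/56.8 = 0.8176

F = 0.818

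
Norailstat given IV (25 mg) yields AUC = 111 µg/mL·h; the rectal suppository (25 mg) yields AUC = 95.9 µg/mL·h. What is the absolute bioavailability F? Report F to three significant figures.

F = 0.864

F = (AUC_ev / D_ev) / (AUC_iv / D_iv)
  = (95.9/25) / (111/25)
  = 3.836 / 4.44 = 0.8640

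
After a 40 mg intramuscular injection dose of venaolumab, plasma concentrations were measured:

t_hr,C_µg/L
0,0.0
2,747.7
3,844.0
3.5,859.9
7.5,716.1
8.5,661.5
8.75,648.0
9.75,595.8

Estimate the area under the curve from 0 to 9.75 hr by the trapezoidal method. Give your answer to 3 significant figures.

Trapezoidal AUC_0→9.75:
  [0→2]: (0.0+747.7)/2 × 2 = 747.7
  [2→3]: (747.7+844.0)/2 × 1 = 795.85
  [3→3.5]: (844.0+859.9)/2 × 0.5 = 425.975
  [3.5→7.5]: (859.9+716.1)/2 × 4 = 3152.0
  [7.5→8.5]: (716.1+661.5)/2 × 1 = 688.8
  [8.5→8.75]: (661.5+648.0)/2 × 0.25 = 163.6875
  [8.75→9.75]: (648.0+595.8)/2 × 1 = 621.9
  Sum = 6595.9125 µg/L·hr

AUC = 6600 µg/L·hr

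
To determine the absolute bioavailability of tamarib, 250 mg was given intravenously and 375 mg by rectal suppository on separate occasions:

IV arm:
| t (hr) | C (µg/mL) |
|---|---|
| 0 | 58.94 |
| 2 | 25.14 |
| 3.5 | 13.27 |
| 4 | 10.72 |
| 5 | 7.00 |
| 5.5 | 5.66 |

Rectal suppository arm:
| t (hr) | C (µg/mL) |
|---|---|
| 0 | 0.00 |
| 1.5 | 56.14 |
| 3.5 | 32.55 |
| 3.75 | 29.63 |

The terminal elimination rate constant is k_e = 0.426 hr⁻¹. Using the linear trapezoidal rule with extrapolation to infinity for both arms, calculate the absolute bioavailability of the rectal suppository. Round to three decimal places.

F = 0.962

Trapezoidal AUC_0→5.5 (IV):
  [0→2]: (58.94+25.14)/2 × 2 = 84.08
  [2→3.5]: (25.14+13.27)/2 × 1.5 = 28.8075
  [3.5→4]: (13.27+10.72)/2 × 0.5 = 5.9975
  [4→5]: (10.72+7.00)/2 × 1 = 8.86
  [5→5.5]: (7.00+5.66)/2 × 0.5 = 3.165
  Sum = 130.91 µg/mL·hr
IV tail: 5.66/0.426 = 13.286; AUC_iv,0→∞ = 130.91 + 13.286 = 144.196 µg/mL·hr
Trapezoidal AUC_0→3.75 (rectal suppository):
  [0→1.5]: (0.00+56.14)/2 × 1.5 = 42.105
  [1.5→3.5]: (56.14+32.55)/2 × 2 = 88.69
  [3.5→3.75]: (32.55+29.63)/2 × 0.25 = 7.7725
  Sum = 138.5675 µg/mL·hr
rectal suppository tail: 29.63/0.426 = 69.554; AUC_ev,0→∞ = 138.5675 + 69.554 = 208.1215 µg/mL·hr
F = (AUC_ev/D_ev)/(AUC_iv/D_iv) = (208.1215/375)/(144.196/250) = 0.554991/0.576784 = 0.9622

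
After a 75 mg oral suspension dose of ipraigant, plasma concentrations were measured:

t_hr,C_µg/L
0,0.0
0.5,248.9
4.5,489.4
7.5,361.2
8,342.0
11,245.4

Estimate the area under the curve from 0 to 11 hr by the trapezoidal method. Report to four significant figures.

Trapezoidal AUC_0→11:
  [0→0.5]: (0.0+248.9)/2 × 0.5 = 62.225
  [0.5→4.5]: (248.9+489.4)/2 × 4 = 1476.6
  [4.5→7.5]: (489.4+361.2)/2 × 3 = 1275.9
  [7.5→8]: (361.2+342.0)/2 × 0.5 = 175.8
  [8→11]: (342.0+245.4)/2 × 3 = 881.1
  Sum = 3871.625 µg/L·hr

AUC = 3872 µg/L·hr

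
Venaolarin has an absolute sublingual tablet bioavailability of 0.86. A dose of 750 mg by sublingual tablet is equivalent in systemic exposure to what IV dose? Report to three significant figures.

Systemic exposure from an extravascular dose = F × D_ev, so the equivalent IV dose is F × D_ev.
D_iv = F × D_ev = 0.86 × 750 = 645 mg

D_iv = 645 mg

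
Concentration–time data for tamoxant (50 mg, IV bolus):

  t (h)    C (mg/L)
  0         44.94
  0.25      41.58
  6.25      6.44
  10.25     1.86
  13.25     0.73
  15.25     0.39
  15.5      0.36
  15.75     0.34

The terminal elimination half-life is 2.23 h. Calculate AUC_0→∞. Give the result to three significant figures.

Trapezoidal AUC_0→15.75:
  [0→0.25]: (44.94+41.58)/2 × 0.25 = 10.815
  [0.25→6.25]: (41.58+6.44)/2 × 6 = 144.06
  [6.25→10.25]: (6.44+1.86)/2 × 4 = 16.6
  [10.25→13.25]: (1.86+0.73)/2 × 3 = 3.885
  [13.25→15.25]: (0.73+0.39)/2 × 2 = 1.12
  [15.25→15.5]: (0.39+0.36)/2 × 0.25 = 0.09375
  [15.5→15.75]: (0.36+0.34)/2 × 0.25 = 0.0875
  Sum = 176.66125 mg/L·h
k_e = ln2 / t½ = 0.693147 / 2.23 = 0.3108 h^-1
Extrapolated tail: C_last / k_e = 0.34 / 0.3108 = 1.094
AUC_0→∞ = 176.66125 + 1.094 = 177.75525 mg/L·h

AUC = 178 mg/L·h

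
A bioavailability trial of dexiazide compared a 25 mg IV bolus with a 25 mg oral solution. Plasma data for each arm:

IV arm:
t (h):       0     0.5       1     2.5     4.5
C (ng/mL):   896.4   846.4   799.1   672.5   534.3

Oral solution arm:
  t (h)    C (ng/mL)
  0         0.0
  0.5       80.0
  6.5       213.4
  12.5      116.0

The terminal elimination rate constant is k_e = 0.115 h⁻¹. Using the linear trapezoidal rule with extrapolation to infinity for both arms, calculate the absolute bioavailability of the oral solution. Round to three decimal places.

Trapezoidal AUC_0→4.5 (IV):
  [0→0.5]: (896.4+846.4)/2 × 0.5 = 435.7
  [0.5→1]: (846.4+799.1)/2 × 0.5 = 411.375
  [1→2.5]: (799.1+672.5)/2 × 1.5 = 1103.7
  [2.5→4.5]: (672.5+534.3)/2 × 2 = 1206.8
  Sum = 3157.575 ng/mL·h
IV tail: 534.3/0.115 = 4646.087; AUC_iv,0→∞ = 3157.575 + 4646.087 = 7803.662 ng/mL·h
Trapezoidal AUC_0→12.5 (oral solution):
  [0→0.5]: (0.0+80.0)/2 × 0.5 = 20.0
  [0.5→6.5]: (80.0+213.4)/2 × 6 = 880.2
  [6.5→12.5]: (213.4+116.0)/2 × 6 = 988.2
  Sum = 1888.4 ng/mL·h
oral solution tail: 116.0/0.115 = 1008.696; AUC_ev,0→∞ = 1888.4 + 1008.696 = 2897.096 ng/mL·h
F = (AUC_ev/D_ev)/(AUC_iv/D_iv) = (2897.096/25)/(7803.662/25) = 115.88384/312.14648 = 0.3712

F = 0.371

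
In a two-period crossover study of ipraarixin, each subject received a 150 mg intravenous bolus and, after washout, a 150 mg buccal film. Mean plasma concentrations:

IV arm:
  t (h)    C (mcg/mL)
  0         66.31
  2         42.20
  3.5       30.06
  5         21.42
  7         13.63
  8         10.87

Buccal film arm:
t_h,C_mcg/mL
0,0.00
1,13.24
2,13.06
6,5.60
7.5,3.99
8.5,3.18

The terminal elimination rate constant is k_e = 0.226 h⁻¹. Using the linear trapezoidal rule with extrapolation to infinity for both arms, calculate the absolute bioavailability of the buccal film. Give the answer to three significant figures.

F = 0.276

Trapezoidal AUC_0→8 (IV):
  [0→2]: (66.31+42.20)/2 × 2 = 108.51
  [2→3.5]: (42.20+30.06)/2 × 1.5 = 54.195
  [3.5→5]: (30.06+21.42)/2 × 1.5 = 38.61
  [5→7]: (21.42+13.63)/2 × 2 = 35.05
  [7→8]: (13.63+10.87)/2 × 1 = 12.25
  Sum = 248.615 mcg/mL·h
IV tail: 10.87/0.226 = 48.097; AUC_iv,0→∞ = 248.615 + 48.097 = 296.712 mcg/mL·h
Trapezoidal AUC_0→8.5 (buccal film):
  [0→1]: (0.00+13.24)/2 × 1 = 6.62
  [1→2]: (13.24+13.06)/2 × 1 = 13.15
  [2→6]: (13.06+5.60)/2 × 4 = 37.32
  [6→7.5]: (5.60+3.99)/2 × 1.5 = 7.1925
  [7.5→8.5]: (3.99+3.18)/2 × 1 = 3.585
  Sum = 67.8675 mcg/mL·h
buccal film tail: 3.18/0.226 = 14.071; AUC_ev,0→∞ = 67.8675 + 14.071 = 81.9385 mcg/mL·h
F = (AUC_ev/D_ev)/(AUC_iv/D_iv) = (81.9385/150)/(296.712/150) = 0.546257/1.97808 = 0.2762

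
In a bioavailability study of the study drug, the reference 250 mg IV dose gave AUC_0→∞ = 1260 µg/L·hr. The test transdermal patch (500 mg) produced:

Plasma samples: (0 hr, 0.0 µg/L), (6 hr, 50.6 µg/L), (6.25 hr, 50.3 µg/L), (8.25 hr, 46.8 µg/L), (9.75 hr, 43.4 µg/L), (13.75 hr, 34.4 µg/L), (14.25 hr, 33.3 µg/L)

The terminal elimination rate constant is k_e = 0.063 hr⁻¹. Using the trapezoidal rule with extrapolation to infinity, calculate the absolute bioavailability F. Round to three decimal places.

F = 0.409

Trapezoidal AUC_0→14.25 (transdermal patch):
  [0→6]: (0.0+50.6)/2 × 6 = 151.8
  [6→6.25]: (50.6+50.3)/2 × 0.25 = 12.6125
  [6.25→8.25]: (50.3+46.8)/2 × 2 = 97.1
  [8.25→9.75]: (46.8+43.4)/2 × 1.5 = 67.65
  [9.75→13.75]: (43.4+34.4)/2 × 4 = 155.6
  [13.75→14.25]: (34.4+33.3)/2 × 0.5 = 16.925
  Sum = 501.6875 µg/L·hr
Tail: C_last/k_e = 33.3/0.063 = 528.571
AUC_0→∞ (transdermal patch) = 501.6875 + 528.571 = 1030.2585 µg/L·hr
F = (AUC_ev/D_ev)/(AUC_iv/D_iv) = (1030.2585/500)/(1260/250) = 2.060517/5.04 = 0.4088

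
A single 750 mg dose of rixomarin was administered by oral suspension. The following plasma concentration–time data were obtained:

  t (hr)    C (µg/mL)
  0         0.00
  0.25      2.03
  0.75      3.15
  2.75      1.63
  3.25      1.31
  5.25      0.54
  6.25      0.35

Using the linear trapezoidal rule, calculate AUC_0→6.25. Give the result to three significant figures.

AUC = 9.36 µg/mL·hr

Trapezoidal AUC_0→6.25:
  [0→0.25]: (0.00+2.03)/2 × 0.25 = 0.25375
  [0.25→0.75]: (2.03+3.15)/2 × 0.5 = 1.295
  [0.75→2.75]: (3.15+1.63)/2 × 2 = 4.78
  [2.75→3.25]: (1.63+1.31)/2 × 0.5 = 0.735
  [3.25→5.25]: (1.31+0.54)/2 × 2 = 1.85
  [5.25→6.25]: (0.54+0.35)/2 × 1 = 0.445
  Sum = 9.35875 µg/mL·hr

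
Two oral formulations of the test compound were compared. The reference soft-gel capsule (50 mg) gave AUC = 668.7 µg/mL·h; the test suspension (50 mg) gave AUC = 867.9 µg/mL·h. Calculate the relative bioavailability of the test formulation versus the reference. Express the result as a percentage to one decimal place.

F_rel = 129.8%

F_rel = (AUC_test/D_test) / (AUC_ref/D_ref)
      = (867.9/50) / (668.7/50)
      = 17.358 / 13.374 = 1.2979 = 129.79%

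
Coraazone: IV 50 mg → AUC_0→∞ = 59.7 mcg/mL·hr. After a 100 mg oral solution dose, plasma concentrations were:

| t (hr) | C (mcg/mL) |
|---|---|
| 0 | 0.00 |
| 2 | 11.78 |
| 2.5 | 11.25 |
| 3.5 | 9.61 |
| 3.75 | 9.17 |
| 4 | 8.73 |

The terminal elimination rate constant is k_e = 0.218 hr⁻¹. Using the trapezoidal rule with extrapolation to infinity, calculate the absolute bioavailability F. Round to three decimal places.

F = 0.608

Trapezoidal AUC_0→4 (oral solution):
  [0→2]: (0.00+11.78)/2 × 2 = 11.78
  [2→2.5]: (11.78+11.25)/2 × 0.5 = 5.7575
  [2.5→3.5]: (11.25+9.61)/2 × 1 = 10.43
  [3.5→3.75]: (9.61+9.17)/2 × 0.25 = 2.3475
  [3.75→4]: (9.17+8.73)/2 × 0.25 = 2.2375
  Sum = 32.5525 mcg/mL·hr
Tail: C_last/k_e = 8.73/0.218 = 40.046
AUC_0→∞ (oral solution) = 32.5525 + 40.046 = 72.5985 mcg/mL·hr
F = (AUC_ev/D_ev)/(AUC_iv/D_iv) = (72.5985/100)/(59.7/50) = 0.725985/1.194 = 0.6080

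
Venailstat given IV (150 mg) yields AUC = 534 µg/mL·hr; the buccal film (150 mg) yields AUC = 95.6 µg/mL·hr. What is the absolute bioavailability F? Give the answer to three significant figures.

F = (AUC_ev / D_ev) / (AUC_iv / D_iv)
  = (95.6/150) / (534/150)
  = 0.637333 / 3.56 = 0.1790

F = 0.179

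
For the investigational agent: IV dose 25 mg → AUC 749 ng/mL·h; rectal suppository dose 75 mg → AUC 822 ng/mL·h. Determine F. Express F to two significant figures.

F = (AUC_ev / D_ev) / (AUC_iv / D_iv)
  = (822/75) / (749/25)
  = 10.96 / 29.96 = 0.3658

F = 0.37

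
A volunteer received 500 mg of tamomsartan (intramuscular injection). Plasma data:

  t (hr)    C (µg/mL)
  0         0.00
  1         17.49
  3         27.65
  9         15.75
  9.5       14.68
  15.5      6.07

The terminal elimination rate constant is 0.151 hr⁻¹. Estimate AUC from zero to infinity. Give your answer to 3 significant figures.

Trapezoidal AUC_0→15.5:
  [0→1]: (0.00+17.49)/2 × 1 = 8.745
  [1→3]: (17.49+27.65)/2 × 2 = 45.14
  [3→9]: (27.65+15.75)/2 × 6 = 130.2
  [9→9.5]: (15.75+14.68)/2 × 0.5 = 7.6075
  [9.5→15.5]: (14.68+6.07)/2 × 6 = 62.25
  Sum = 253.9425 µg/mL·hr
Extrapolated tail: C_last / k_e = 6.07 / 0.151 = 40.199
AUC_0→∞ = 253.9425 + 40.199 = 294.1415 µg/mL·hr

AUC = 294 µg/mL·hr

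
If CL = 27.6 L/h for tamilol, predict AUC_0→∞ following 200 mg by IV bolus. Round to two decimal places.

AUC_0→∞ = Dose_iv / CL
        = 200 / 27.6 = 7.24638 mg/L·h

AUC = 7.25 mg/L·h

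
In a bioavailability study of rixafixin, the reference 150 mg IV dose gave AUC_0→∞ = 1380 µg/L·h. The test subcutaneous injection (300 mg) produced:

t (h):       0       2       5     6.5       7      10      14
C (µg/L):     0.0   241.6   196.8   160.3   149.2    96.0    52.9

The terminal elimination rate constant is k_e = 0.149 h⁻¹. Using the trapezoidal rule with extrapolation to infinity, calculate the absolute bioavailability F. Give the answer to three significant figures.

F = 0.821

Trapezoidal AUC_0→14 (subcutaneous injection):
  [0→2]: (0.0+241.6)/2 × 2 = 241.6
  [2→5]: (241.6+196.8)/2 × 3 = 657.6
  [5→6.5]: (196.8+160.3)/2 × 1.5 = 267.825
  [6.5→7]: (160.3+149.2)/2 × 0.5 = 77.375
  [7→10]: (149.2+96.0)/2 × 3 = 367.8
  [10→14]: (96.0+52.9)/2 × 4 = 297.8
  Sum = 1910.0 µg/L·h
Tail: C_last/k_e = 52.9/0.149 = 355.034
AUC_0→∞ (subcutaneous injection) = 1910.0 + 355.034 = 2265.034 µg/L·h
F = (AUC_ev/D_ev)/(AUC_iv/D_iv) = (2265.034/300)/(1380/150) = 7.55011/9.2 = 0.8207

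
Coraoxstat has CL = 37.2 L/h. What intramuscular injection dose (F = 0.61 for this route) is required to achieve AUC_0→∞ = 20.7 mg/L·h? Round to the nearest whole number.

Dose = 1262 mg

Dose = CL × AUC_0→∞ / F
     = 37.2 × 20.7 / 0.61 = 1262.36 mg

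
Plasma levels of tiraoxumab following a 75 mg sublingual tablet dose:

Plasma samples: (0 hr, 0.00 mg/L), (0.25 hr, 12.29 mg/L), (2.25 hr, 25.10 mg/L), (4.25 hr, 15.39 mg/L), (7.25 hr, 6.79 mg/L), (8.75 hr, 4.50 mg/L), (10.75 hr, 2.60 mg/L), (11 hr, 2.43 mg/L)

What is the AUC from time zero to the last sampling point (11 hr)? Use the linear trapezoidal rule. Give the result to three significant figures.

AUC = 129 mg/L·hr

Trapezoidal AUC_0→11:
  [0→0.25]: (0.00+12.29)/2 × 0.25 = 1.53625
  [0.25→2.25]: (12.29+25.10)/2 × 2 = 37.39
  [2.25→4.25]: (25.10+15.39)/2 × 2 = 40.49
  [4.25→7.25]: (15.39+6.79)/2 × 3 = 33.27
  [7.25→8.75]: (6.79+4.50)/2 × 1.5 = 8.4675
  [8.75→10.75]: (4.50+2.60)/2 × 2 = 7.1
  [10.75→11]: (2.60+2.43)/2 × 0.25 = 0.62875
  Sum = 128.8825 mg/L·hr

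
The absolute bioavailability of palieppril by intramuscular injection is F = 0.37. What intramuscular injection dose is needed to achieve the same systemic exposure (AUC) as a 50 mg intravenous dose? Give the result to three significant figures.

For equal systemic exposure: F × D_ev = D_iv
D_ev = D_iv / F = 50 / 0.37 = 135.135 mg

D_intramuscular = 135 mg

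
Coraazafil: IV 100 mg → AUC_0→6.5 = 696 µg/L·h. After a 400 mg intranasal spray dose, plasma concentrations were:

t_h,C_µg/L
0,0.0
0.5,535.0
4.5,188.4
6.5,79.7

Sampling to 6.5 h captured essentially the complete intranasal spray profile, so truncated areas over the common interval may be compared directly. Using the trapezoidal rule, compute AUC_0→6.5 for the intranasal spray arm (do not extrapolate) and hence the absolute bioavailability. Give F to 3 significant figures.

F = 0.664

Trapezoidal AUC_0→6.5 (intranasal spray):
  [0→0.5]: (0.0+535.0)/2 × 0.5 = 133.75
  [0.5→4.5]: (535.0+188.4)/2 × 4 = 1446.8
  [4.5→6.5]: (188.4+79.7)/2 × 2 = 268.1
  Sum = 1848.65 µg/L·h
F = (AUC_ev/D_ev)/(AUC_iv/D_iv) = (1848.65/400)/(696/100) = 4.621625/6.96 = 0.6640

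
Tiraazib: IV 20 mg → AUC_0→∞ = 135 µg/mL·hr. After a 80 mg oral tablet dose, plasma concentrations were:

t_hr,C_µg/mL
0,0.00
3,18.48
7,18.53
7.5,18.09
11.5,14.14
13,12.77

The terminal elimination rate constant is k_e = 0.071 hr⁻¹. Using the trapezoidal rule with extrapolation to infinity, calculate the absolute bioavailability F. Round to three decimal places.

Trapezoidal AUC_0→13 (oral tablet):
  [0→3]: (0.00+18.48)/2 × 3 = 27.72
  [3→7]: (18.48+18.53)/2 × 4 = 74.02
  [7→7.5]: (18.53+18.09)/2 × 0.5 = 9.155
  [7.5→11.5]: (18.09+14.14)/2 × 4 = 64.46
  [11.5→13]: (14.14+12.77)/2 × 1.5 = 20.1825
  Sum = 195.5375 µg/mL·hr
Tail: C_last/k_e = 12.77/0.071 = 179.859
AUC_0→∞ (oral tablet) = 195.5375 + 179.859 = 375.3965 µg/mL·hr
F = (AUC_ev/D_ev)/(AUC_iv/D_iv) = (375.3965/80)/(135/20) = 4.69246/6.75 = 0.6952

F = 0.695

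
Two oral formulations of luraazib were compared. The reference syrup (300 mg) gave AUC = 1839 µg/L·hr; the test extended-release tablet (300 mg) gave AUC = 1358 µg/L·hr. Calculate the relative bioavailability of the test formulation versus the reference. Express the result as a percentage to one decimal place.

F_rel = 73.8%

F_rel = (AUC_test/D_test) / (AUC_ref/D_ref)
      = (1358/300) / (1839/300)
      = 4.52667 / 6.13 = 0.7384 = 73.84%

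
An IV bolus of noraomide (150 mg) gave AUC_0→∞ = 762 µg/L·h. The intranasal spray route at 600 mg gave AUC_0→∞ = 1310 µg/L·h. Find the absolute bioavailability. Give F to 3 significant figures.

F = (AUC_ev / D_ev) / (AUC_iv / D_iv)
  = (1310/600) / (762/150)
  = 2.18333 / 5.08 = 0.4298

F = 0.430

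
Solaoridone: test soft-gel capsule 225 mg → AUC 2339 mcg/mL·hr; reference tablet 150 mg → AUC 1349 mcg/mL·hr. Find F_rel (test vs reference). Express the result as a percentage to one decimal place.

F_rel = 115.6%

F_rel = (AUC_test/D_test) / (AUC_ref/D_ref)
      = (2339/225) / (1349/150)
      = 10.3956 / 8.99333 = 1.1559 = 115.59%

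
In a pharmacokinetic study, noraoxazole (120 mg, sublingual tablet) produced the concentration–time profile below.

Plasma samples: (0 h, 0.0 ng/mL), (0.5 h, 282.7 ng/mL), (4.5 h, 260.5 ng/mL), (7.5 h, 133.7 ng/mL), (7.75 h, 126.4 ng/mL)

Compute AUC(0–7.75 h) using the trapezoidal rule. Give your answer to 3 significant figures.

AUC = 1780 ng/mL·h

Trapezoidal AUC_0→7.75:
  [0→0.5]: (0.0+282.7)/2 × 0.5 = 70.675
  [0.5→4.5]: (282.7+260.5)/2 × 4 = 1086.4
  [4.5→7.5]: (260.5+133.7)/2 × 3 = 591.3
  [7.5→7.75]: (133.7+126.4)/2 × 0.25 = 32.5125
  Sum = 1780.8875 ng/mL·h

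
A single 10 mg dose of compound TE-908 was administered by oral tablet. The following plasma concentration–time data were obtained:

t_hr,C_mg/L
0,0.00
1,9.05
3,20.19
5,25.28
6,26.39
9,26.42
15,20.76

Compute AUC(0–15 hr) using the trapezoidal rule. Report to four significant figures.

Trapezoidal AUC_0→15:
  [0→1]: (0.00+9.05)/2 × 1 = 4.525
  [1→3]: (9.05+20.19)/2 × 2 = 29.24
  [3→5]: (20.19+25.28)/2 × 2 = 45.47
  [5→6]: (25.28+26.39)/2 × 1 = 25.835
  [6→9]: (26.39+26.42)/2 × 3 = 79.215
  [9→15]: (26.42+20.76)/2 × 6 = 141.54
  Sum = 325.825 mg/L·hr

AUC = 325.8 mg/L·hr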